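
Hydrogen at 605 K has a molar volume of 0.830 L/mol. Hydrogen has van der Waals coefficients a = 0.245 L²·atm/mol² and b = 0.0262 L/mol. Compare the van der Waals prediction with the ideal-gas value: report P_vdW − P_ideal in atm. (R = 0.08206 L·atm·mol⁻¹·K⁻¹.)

ΔP ≈ 1.594 atm

Ideal: P_ideal = RT/V_m = (0.08206)(605)/0.830 = 59.8148 atm
vdW: P = RT/(V_m − b) − a/V_m² = 49.6463/0.803800 − 0.245/0.688900 = 61.7645 − 0.355639 = 61.4089 atm
ΔP = 61.4089 − 59.8148 = 1.594 atm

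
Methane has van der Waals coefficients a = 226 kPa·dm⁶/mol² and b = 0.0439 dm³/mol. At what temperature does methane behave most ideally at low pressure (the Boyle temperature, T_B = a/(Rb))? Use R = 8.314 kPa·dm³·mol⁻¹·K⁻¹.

For a van der Waals gas the second virial coefficient B₂ = b − a/(RT) vanishes at T_B = a/(Rb).
T_B = 226/(8.314×0.0439) = 226/0.36498 = 619.2 K

T_B ≈ 619.2 K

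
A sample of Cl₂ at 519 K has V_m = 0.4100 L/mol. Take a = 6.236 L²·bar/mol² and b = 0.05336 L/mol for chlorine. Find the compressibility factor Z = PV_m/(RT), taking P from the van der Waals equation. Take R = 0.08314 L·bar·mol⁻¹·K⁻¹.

Z ≈ 0.7971

P = RT/(V_m − b) − a/V_m² = (0.08314)(519)/(0.4100 − 0.05336) − 6.236/(0.4100)²
  = 43.150/0.35664 − 37.097 = 120.99 − 37.097 = 83.89 bar
Z = PV_m/(RT) = (83.89)(0.4100)/((0.08314)(519)) = 34.395/43.150 = 0.7971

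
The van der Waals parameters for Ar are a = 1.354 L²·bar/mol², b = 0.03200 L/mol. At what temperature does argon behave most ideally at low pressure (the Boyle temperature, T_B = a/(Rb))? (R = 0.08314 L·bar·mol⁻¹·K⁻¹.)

For a van der Waals gas the second virial coefficient B₂ = b − a/(RT) vanishes at T_B = a/(Rb).
T_B = 1.354/(0.08314×0.03200) = 1.354/0.0026605 = 508.9 K

T_B ≈ 508.9 K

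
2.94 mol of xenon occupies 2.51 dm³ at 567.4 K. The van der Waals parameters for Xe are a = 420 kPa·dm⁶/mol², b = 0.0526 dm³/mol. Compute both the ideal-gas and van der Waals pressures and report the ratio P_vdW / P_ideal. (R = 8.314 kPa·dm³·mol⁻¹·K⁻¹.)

Ideal: P_ideal = nRT/V = (2.94)(8.314)(567.4)/2.51 = 5525.52 kPa
vdW: P = nRT/(V − nb) − a n²/V² = 13869.0/2.35536 − 3630.31/6.30010 = 5888.27 − 576.231 = 5312.04 kPa
Ratio = 5312.04/5525.52 = 0.9614

P_vdW / P_ideal ≈ 0.9614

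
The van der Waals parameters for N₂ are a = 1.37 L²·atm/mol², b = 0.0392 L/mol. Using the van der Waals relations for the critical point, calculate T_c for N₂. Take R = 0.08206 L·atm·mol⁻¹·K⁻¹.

T_c ≈ 126.2 K

For a van der Waals gas, T_c = 8a/(27Rb).
T_c = 8×1.37/(27×0.08206×0.0392) = 10.960/0.086852 = 126.2 K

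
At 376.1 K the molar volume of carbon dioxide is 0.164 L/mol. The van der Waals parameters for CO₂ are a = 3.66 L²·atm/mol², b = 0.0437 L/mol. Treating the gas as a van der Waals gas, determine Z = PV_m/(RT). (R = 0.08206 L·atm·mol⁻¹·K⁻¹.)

Z ≈ 0.6402

P = RT/(V_m − b) − a/V_m² = (0.08206)(376.1)/(0.164 − 0.0437) − 3.66/(0.164)²
  = 30.863/0.12030 − 136.08 = 256.55 − 136.08 = 120.47 atm
Z = PV_m/(RT) = (120.47)(0.164)/((0.08206)(376.1)) = 19.757/30.863 = 0.6402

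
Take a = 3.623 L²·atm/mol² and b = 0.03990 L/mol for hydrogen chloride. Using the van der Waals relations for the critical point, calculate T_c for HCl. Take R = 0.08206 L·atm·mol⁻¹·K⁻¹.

For a van der Waals gas, T_c = 8a/(27Rb).
T_c = 8×3.623/(27×0.08206×0.03990) = 28.984/0.088403 = 327.9 K

T_c ≈ 327.9 K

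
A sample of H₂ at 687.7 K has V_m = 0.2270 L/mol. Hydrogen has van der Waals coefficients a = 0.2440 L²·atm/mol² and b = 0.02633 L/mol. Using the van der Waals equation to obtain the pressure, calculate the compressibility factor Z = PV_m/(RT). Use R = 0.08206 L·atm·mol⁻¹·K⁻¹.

P = RT/(V_m − b) − a/V_m² = (0.08206)(687.7)/(0.2270 − 0.02633) − 0.2440/(0.2270)²
  = 56.433/0.20067 − 4.7352 = 281.22 − 4.7352 = 276.48 atm
Z = PV_m/(RT) = (276.48)(0.2270)/((0.08206)(687.7)) = 62.761/56.433 = 1.112

Z ≈ 1.112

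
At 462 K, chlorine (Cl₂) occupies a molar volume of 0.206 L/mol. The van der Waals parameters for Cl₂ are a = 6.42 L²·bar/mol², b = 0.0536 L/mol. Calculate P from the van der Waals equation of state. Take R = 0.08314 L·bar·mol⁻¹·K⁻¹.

P = RT/(V_m − b) − a/V_m²
RT/(V_m − b) = (0.08314)(462)/(0.206 − 0.0536) = 38.411/0.15240 = 252.04 bar
a/V_m² = 6.42/(0.206)² = 151.29 bar
P = 252.04 − 151.29 = 100.8 bar

P ≈ 100.8 bar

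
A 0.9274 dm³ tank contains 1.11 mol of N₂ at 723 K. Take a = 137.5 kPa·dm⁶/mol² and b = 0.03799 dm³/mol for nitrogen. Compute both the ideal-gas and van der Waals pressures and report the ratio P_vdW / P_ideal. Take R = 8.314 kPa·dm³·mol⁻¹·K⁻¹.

P_vdW / P_ideal ≈ 1.020

Ideal: P_ideal = nRT/V = (1.11)(8.314)(723)/0.9274 = 7194.56 kPa
vdW: P = nRT/(V − nb) − a n²/V² = 6672.23/0.885231 − 169.414/0.860071 = 7537.28 − 196.977 = 7340.30 kPa
Ratio = 7340.30/7194.56 = 1.020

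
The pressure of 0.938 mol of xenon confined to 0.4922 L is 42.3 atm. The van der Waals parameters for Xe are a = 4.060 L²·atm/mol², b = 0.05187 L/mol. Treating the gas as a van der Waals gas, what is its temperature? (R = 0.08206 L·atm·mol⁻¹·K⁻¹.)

T = (P + a n²/V²)(V − nb)/(nR)
P + a n²/V² = 42.3 + (4.060)(0.938)²/(0.4922)² = 57.045 atm
V − nb = 0.4922 − (0.938)(0.05187) = 0.44355 L
T = (57.045)(0.44355)/((0.938)(0.08206)) = 328.7 K

T ≈ 328.7 K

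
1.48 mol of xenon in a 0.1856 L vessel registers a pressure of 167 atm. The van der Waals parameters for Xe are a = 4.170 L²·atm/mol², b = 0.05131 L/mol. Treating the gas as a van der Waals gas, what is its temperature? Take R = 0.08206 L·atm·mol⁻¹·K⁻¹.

T ≈ 390.2 K

T = (P + a n²/V²)(V − nb)/(nR)
P + a n²/V² = 167 + (4.170)(1.48)²/(0.1856)² = 432.16 atm
V − nb = 0.1856 − (1.48)(0.05131) = 0.10966 L
T = (432.16)(0.10966)/((1.48)(0.08206)) = 390.2 K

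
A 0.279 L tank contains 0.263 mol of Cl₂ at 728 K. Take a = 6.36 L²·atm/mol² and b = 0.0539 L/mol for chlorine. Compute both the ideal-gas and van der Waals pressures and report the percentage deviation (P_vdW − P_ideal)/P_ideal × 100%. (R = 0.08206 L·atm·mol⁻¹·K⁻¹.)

-4.68 %

Ideal: P_ideal = nRT/V = (0.263)(0.08206)(728)/0.279 = 56.3137 atm
vdW: P = nRT/(V − nb) − a n²/V² = 15.7115/0.264824 − 0.439915/0.0778410 = 59.3281 − 5.65146 = 53.6766 atm
% deviation = (53.6766 − 56.3137)/56.3137 × 100% = -4.68%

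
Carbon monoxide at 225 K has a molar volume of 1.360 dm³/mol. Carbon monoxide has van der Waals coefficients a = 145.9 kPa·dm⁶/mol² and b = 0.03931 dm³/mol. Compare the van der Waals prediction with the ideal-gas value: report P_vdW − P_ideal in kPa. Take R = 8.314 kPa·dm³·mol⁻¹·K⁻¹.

ΔP ≈ -37.9 kPa

Ideal: P_ideal = RT/V_m = (8.314)(225)/1.360 = 1375.48 kPa
vdW: P = RT/(V_m − b) − a/V_m² = 1870.65/1.32069 − 145.9/1.84960 = 1416.42 − 78.8819 = 1337.54 kPa
ΔP = 1337.54 − 1375.48 = -37.9 kPa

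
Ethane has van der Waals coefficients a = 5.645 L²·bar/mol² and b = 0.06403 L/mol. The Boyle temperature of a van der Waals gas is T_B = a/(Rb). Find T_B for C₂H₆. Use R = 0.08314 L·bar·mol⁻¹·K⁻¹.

For a van der Waals gas the second virial coefficient B₂ = b − a/(RT) vanishes at T_B = a/(Rb).
T_B = 5.645/(0.08314×0.06403) = 5.645/0.0053235 = 1060 K

T_B ≈ 1060 K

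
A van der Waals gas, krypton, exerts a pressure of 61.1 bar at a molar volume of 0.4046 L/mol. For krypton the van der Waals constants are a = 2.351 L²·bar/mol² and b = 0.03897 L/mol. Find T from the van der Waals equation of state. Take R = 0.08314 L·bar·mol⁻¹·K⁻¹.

T ≈ 331.9 K

T = (P + a/V_m²)(V_m − b)/R
P + a/V_m² = 61.1 + 2.351/(0.4046)² = 75.462 bar
V_m − b = 0.4046 − 0.03897 = 0.36563 L/mol
T = (75.462)(0.36563)/0.08314 = 331.9 K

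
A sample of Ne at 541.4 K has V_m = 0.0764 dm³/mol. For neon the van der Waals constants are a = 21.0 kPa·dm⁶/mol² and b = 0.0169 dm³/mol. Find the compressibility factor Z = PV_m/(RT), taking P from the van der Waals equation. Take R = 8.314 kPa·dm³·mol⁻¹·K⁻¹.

Z ≈ 1.223

P = RT/(V_m − b) − a/V_m² = (8.314)(541.4)/(0.0764 − 0.0169) − 21.0/(0.0764)²
  = 4501.2/0.059500 − 3597.8 = 75650 − 3597.8 = 72052 kPa
Z = PV_m/(RT) = (72052)(0.0764)/((8.314)(541.4)) = 5504.8/4501.2 = 1.223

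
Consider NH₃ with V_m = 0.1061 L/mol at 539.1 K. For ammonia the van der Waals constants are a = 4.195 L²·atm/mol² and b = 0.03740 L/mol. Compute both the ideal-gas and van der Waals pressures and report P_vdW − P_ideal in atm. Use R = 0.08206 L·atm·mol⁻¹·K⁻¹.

ΔP ≈ -145.7 atm

Ideal: P_ideal = RT/V_m = (0.08206)(539.1)/0.1061 = 416.951 atm
vdW: P = RT/(V_m − b) − a/V_m² = 44.2385/0.0687000 − 4.195/0.0112572 = 643.937 − 372.650 = 271.287 atm
ΔP = 271.287 − 416.951 = -145.7 atm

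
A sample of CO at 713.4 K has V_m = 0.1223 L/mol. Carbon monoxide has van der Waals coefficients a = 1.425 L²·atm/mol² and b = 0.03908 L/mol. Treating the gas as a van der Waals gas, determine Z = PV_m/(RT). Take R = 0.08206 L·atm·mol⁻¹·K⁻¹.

Z ≈ 1.271

P = RT/(V_m − b) − a/V_m² = (0.08206)(713.4)/(0.1223 − 0.03908) − 1.425/(0.1223)²
  = 58.542/0.083220 − 95.271 = 703.46 − 95.271 = 608.19 atm
Z = PV_m/(RT) = (608.19)(0.1223)/((0.08206)(713.4)) = 74.382/58.542 = 1.271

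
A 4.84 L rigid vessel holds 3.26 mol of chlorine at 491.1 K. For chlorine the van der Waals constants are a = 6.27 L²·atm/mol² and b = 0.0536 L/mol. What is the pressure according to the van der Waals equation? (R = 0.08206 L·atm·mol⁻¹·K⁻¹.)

P ≈ 25.32 atm

P = nRT/(V − nb) − a n²/V²
nRT/(V − nb) = (3.26)(0.08206)(491.1)/(4.84 − 3.26×0.0536) = 131.38/4.6653 = 28.161 atm
a n²/V² = (6.27)(3.26)²/(4.84)² = 2.8445 atm
P = 28.161 − 2.8445 = 25.32 atm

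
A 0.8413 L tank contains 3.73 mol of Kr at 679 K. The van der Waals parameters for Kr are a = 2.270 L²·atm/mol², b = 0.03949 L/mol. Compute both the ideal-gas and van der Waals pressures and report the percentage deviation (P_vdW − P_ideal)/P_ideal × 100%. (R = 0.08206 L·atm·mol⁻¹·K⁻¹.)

3.16 %

Ideal: P_ideal = nRT/V = (3.73)(0.08206)(679)/0.8413 = 247.035 atm
vdW: P = nRT/(V − nb) − a n²/V² = 207.831/0.694002 − 31.5823/0.707786 = 299.467 − 44.6213 = 254.846 atm
% deviation = (254.846 − 247.035)/247.035 × 100% = 3.16%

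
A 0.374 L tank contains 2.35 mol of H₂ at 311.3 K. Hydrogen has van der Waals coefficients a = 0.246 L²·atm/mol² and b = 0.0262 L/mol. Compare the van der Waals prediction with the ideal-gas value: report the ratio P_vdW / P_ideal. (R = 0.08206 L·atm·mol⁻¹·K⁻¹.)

P_vdW / P_ideal ≈ 1.137

Ideal: P_ideal = nRT/V = (2.35)(0.08206)(311.3)/0.374 = 160.512 atm
vdW: P = nRT/(V − nb) − a n²/V² = 60.0314/0.312430 − 1.35854/0.139876 = 192.144 − 9.71246 = 182.432 atm
Ratio = 182.432/160.512 = 1.137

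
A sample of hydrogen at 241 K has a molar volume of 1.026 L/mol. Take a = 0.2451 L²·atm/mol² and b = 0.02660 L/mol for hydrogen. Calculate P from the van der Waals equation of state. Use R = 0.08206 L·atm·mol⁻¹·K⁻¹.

P = RT/(V_m − b) − a/V_m²
RT/(V_m − b) = (0.08206)(241)/(1.026 − 0.02660) = 19.776/0.99940 = 19.788 atm
a/V_m² = 0.2451/(1.026)² = 0.23284 atm
P = 19.788 − 0.23284 = 19.56 atm

P ≈ 19.56 atm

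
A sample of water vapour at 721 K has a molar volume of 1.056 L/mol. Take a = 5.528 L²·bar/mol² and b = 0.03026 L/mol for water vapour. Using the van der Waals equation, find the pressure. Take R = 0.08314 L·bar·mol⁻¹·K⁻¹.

P ≈ 53.48 bar

P = RT/(V_m − b) − a/V_m²
RT/(V_m − b) = (0.08314)(721)/(1.056 − 0.03026) = 59.944/1.0257 = 58.442 bar
a/V_m² = 5.528/(1.056)² = 4.9572 bar
P = 58.442 − 4.9572 = 53.48 bar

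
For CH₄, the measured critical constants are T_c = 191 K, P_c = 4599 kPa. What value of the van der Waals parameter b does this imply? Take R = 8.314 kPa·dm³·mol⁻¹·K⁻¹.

From T_c = 8a/(27Rb) and P_c = a/(27b²): b = R T_c/(8 P_c).
b = (8.314)(191)/(8×4599) = 1588.0/36792 = 0.04316 dm³/mol

b ≈ 0.04316 dm³/mol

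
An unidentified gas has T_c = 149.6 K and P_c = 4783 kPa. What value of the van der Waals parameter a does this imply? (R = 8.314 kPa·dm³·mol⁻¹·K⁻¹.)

From T_c = 8a/(27Rb) and P_c = a/(27b²): a = 27 R² T_c²/(64 P_c).
a = 27×(8.314)²×(149.6)²/(64×4783) = 41768318/306112 = 136.4 kPa·dm⁶/mol²

a ≈ 136.4 kPa·dm⁶/mol²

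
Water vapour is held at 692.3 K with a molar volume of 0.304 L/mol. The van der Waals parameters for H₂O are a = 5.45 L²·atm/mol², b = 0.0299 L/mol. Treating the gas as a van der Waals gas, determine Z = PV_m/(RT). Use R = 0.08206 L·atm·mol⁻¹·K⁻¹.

P = RT/(V_m − b) − a/V_m² = (0.08206)(692.3)/(0.304 − 0.0299) − 5.45/(0.304)²
  = 56.810/0.27410 − 58.972 = 207.26 − 58.972 = 148.29 atm
Z = PV_m/(RT) = (148.29)(0.304)/((0.08206)(692.3)) = 45.080/56.810 = 0.7935

Z ≈ 0.7935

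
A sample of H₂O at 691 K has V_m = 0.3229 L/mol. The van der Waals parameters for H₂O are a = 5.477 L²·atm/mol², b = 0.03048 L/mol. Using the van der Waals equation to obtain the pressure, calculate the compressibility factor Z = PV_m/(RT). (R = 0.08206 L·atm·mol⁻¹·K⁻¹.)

P = RT/(V_m − b) − a/V_m² = (0.08206)(691)/(0.3229 − 0.03048) − 5.477/(0.3229)²
  = 56.703/0.29242 − 52.530 = 193.91 − 52.530 = 141.38 atm
Z = PV_m/(RT) = (141.38)(0.3229)/((0.08206)(691)) = 45.652/56.703 = 0.8051

Z ≈ 0.8051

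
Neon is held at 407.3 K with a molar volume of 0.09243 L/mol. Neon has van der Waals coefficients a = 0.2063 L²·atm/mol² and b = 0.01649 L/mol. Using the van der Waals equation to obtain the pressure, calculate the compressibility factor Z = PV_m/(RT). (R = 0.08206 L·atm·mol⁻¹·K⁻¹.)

P = RT/(V_m − b) − a/V_m² = (0.08206)(407.3)/(0.09243 − 0.01649) − 0.2063/(0.09243)²
  = 33.423/0.075940 − 24.148 = 440.12 − 24.148 = 415.97 atm
Z = PV_m/(RT) = (415.97)(0.09243)/((0.08206)(407.3)) = 38.448/33.423 = 1.150

Z ≈ 1.150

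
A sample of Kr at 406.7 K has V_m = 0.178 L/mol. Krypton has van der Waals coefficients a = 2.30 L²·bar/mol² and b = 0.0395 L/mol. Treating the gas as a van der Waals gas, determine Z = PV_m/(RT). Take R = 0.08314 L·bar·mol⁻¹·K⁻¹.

Z ≈ 0.9031

P = RT/(V_m − b) − a/V_m² = (0.08314)(406.7)/(0.178 − 0.0395) − 2.30/(0.178)²
  = 33.813/0.13850 − 72.592 = 244.14 − 72.592 = 171.55 bar
Z = PV_m/(RT) = (171.55)(0.178)/((0.08314)(406.7)) = 30.536/33.813 = 0.9031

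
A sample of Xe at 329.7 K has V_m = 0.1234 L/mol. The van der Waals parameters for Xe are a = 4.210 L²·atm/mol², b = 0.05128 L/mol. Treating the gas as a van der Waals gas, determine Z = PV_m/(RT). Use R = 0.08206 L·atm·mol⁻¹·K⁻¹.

P = RT/(V_m − b) − a/V_m² = (0.08206)(329.7)/(0.1234 − 0.05128) − 4.210/(0.1234)²
  = 27.055/0.072120 − 276.47 = 375.14 − 276.47 = 98.67 atm
Z = PV_m/(RT) = (98.67)(0.1234)/((0.08206)(329.7)) = 12.176/27.055 = 0.4500

Z ≈ 0.4500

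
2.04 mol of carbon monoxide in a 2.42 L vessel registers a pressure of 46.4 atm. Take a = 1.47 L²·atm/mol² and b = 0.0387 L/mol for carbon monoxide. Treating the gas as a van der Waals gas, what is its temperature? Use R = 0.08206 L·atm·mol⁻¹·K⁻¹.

T ≈ 663.5 K

T = (P + a n²/V²)(V − nb)/(nR)
P + a n²/V² = 46.4 + (1.47)(2.04)²/(2.42)² = 47.445 atm
V − nb = 2.42 − (2.04)(0.0387) = 2.3411 L
T = (47.445)(2.3411)/((2.04)(0.08206)) = 663.5 K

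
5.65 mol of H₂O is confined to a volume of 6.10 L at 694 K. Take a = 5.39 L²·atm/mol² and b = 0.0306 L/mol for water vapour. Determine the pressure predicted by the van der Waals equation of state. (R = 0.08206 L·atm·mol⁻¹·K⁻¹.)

P ≈ 49.66 atm

P = nRT/(V − nb) − a n²/V²
nRT/(V − nb) = (5.65)(0.08206)(694)/(6.10 − 5.65×0.0306) = 321.77/5.9271 = 54.288 atm
a n²/V² = (5.39)(5.65)²/(6.10)² = 4.6241 atm
P = 54.288 − 4.6241 = 49.66 atm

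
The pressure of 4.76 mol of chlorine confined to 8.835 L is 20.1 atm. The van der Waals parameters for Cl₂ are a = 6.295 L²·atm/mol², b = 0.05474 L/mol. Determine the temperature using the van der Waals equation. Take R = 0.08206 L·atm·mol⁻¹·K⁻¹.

T = (P + a n²/V²)(V − nb)/(nR)
P + a n²/V² = 20.1 + (6.295)(4.76)²/(8.835)² = 21.927 atm
V − nb = 8.835 − (4.76)(0.05474) = 8.5744 L
T = (21.927)(8.5744)/((4.76)(0.08206)) = 481.3 K

T ≈ 481.3 K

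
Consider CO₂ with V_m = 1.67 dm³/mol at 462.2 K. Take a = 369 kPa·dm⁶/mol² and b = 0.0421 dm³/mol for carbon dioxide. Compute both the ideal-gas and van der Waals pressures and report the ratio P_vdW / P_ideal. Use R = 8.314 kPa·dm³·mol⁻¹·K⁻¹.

Ideal: P_ideal = RT/V_m = (8.314)(462.2)/1.67 = 2301.04 kPa
vdW: P = RT/(V_m − b) − a/V_m² = 3842.73/1.62790 − 369/2.78890 = 2360.54 − 132.310 = 2228.23 kPa
Ratio = 2228.23/2301.04 = 0.9684

P_vdW / P_ideal ≈ 0.9684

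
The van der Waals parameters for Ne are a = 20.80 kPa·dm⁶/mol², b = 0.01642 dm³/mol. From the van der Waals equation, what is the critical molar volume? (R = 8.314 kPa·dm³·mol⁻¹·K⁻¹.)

For a van der Waals gas, V_m,c = 3b.
V_m,c = 3×0.01642 = 0.04926 dm³/mol

V_m,c ≈ 0.04926 dm³/mol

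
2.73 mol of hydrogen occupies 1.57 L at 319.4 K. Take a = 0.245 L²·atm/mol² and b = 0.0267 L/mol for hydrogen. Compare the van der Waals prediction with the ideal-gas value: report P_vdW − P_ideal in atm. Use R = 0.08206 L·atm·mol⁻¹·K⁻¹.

Ideal: P_ideal = nRT/V = (2.73)(0.08206)(319.4)/1.57 = 45.5753 atm
vdW: P = nRT/(V − nb) − a n²/V² = 71.5532/1.49711 − 1.82596/2.46490 = 47.7942 − 0.740785 = 47.0534 atm
ΔP = 47.0534 − 45.5753 = 1.478 atm

ΔP ≈ 1.478 atm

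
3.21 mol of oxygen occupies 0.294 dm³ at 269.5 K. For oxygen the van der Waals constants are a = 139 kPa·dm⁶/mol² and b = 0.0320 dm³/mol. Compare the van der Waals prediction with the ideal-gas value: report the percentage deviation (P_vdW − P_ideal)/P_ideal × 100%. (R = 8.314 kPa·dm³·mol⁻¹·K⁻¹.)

-14.03 %

Ideal: P_ideal = nRT/V = (3.21)(8.314)(269.5)/0.294 = 24463.9 kPa
vdW: P = nRT/(V − nb) − a n²/V² = 7192.40/0.191280 − 1432.27/0.0864360 = 37601.4 − 16570.3 = 21031.1 kPa
% deviation = (21031.1 − 24463.9)/24463.9 × 100% = -14.03%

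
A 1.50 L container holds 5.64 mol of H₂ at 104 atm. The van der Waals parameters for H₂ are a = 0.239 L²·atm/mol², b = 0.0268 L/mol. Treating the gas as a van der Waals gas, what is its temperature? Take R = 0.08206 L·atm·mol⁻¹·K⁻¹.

T = (P + a n²/V²)(V − nb)/(nR)
P + a n²/V² = 104 + (0.239)(5.64)²/(1.50)² = 107.38 atm
V − nb = 1.50 − (5.64)(0.0268) = 1.3488 L
T = (107.38)(1.3488)/((5.64)(0.08206)) = 312.9 K

T ≈ 312.9 K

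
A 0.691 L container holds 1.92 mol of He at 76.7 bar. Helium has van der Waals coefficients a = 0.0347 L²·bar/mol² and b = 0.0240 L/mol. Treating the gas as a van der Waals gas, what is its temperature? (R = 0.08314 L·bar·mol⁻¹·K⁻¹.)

T = (P + a n²/V²)(V − nb)/(nR)
P + a n²/V² = 76.7 + (0.0347)(1.92)²/(0.691)² = 76.968 bar
V − nb = 0.691 − (1.92)(0.0240) = 0.64492 L
T = (76.968)(0.64492)/((1.92)(0.08314)) = 311.0 K

T ≈ 311.0 K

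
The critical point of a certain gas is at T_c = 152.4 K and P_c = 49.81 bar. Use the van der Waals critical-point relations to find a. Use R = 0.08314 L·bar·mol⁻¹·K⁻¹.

a ≈ 1.360 L²·bar/mol²

From T_c = 8a/(27Rb) and P_c = a/(27b²): a = 27 R² T_c²/(64 P_c).
a = 27×(0.08314)²×(152.4)²/(64×49.81) = 4334.6/3187.8 = 1.360 L²·bar/mol²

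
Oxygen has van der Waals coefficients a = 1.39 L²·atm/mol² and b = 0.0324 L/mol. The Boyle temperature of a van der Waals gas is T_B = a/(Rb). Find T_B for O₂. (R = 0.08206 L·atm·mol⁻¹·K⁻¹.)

For a van der Waals gas the second virial coefficient B₂ = b − a/(RT) vanishes at T_B = a/(Rb).
T_B = 1.39/(0.08206×0.0324) = 1.39/0.0026587 = 522.8 K

T_B ≈ 522.8 K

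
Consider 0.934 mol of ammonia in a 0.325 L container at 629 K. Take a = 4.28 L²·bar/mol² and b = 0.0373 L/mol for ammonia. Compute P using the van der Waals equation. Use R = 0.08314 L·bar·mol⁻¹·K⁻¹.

P ≈ 133.0 bar

P = nRT/(V − nb) − a n²/V²
nRT/(V − nb) = (0.934)(0.08314)(629)/(0.325 − 0.934×0.0373) = 48.844/0.29016 = 168.33 bar
a n²/V² = (4.28)(0.934)²/(0.325)² = 35.348 bar
P = 168.33 − 35.348 = 133.0 bar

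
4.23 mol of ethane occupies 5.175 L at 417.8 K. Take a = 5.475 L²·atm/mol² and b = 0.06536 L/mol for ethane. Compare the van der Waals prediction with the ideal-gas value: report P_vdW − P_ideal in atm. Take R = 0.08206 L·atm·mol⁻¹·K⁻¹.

Ideal: P_ideal = nRT/V = (4.23)(0.08206)(417.8)/5.175 = 28.0240 atm
vdW: P = nRT/(V − nb) − a n²/V² = 145.024/4.89853 − 97.9636/26.7806 = 29.6056 − 3.65801 = 25.9476 atm
ΔP = 25.9476 − 28.0240 = -2.076 atm

ΔP ≈ -2.076 atm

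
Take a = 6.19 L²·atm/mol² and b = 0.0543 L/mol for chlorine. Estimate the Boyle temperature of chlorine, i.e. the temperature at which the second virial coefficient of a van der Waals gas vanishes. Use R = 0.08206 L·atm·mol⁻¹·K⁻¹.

For a van der Waals gas the second virial coefficient B₂ = b − a/(RT) vanishes at T_B = a/(Rb).
T_B = 6.19/(0.08206×0.0543) = 6.19/0.0044559 = 1389 K

T_B ≈ 1389 K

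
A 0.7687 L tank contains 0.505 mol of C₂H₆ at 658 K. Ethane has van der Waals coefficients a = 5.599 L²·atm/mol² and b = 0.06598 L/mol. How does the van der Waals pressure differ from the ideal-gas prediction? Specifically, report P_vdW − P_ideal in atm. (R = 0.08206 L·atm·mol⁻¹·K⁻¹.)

Ideal: P_ideal = nRT/V = (0.505)(0.08206)(658)/0.7687 = 35.4725 atm
vdW: P = nRT/(V − nb) − a n²/V² = 27.2677/0.735380 − 1.42788/0.590900 = 37.0797 − 2.41645 = 34.6633 atm
ΔP = 34.6633 − 35.4725 = -0.809 atm

ΔP ≈ -0.809 atm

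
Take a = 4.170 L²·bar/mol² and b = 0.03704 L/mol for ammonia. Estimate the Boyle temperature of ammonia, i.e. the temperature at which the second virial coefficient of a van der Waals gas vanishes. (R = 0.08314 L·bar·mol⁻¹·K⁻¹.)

T_B ≈ 1354 K

For a van der Waals gas the second virial coefficient B₂ = b − a/(RT) vanishes at T_B = a/(Rb).
T_B = 4.170/(0.08314×0.03704) = 4.170/0.0030795 = 1354 K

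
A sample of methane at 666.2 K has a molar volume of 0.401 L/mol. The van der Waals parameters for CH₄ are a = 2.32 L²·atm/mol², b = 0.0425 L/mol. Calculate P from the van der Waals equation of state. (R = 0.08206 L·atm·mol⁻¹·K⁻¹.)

P = RT/(V_m − b) − a/V_m²
RT/(V_m − b) = (0.08206)(666.2)/(0.401 − 0.0425) = 54.668/0.35850 = 152.49 atm
a/V_m² = 2.32/(0.401)² = 14.428 atm
P = 152.49 − 14.428 = 138.1 atm

P ≈ 138.1 atm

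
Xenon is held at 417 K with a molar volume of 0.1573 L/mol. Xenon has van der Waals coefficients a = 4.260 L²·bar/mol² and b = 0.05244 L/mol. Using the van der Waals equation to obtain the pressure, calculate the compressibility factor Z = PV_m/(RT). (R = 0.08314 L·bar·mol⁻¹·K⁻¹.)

Z ≈ 0.7189

P = RT/(V_m − b) − a/V_m² = (0.08314)(417)/(0.1573 − 0.05244) − 4.260/(0.1573)²
  = 34.669/0.10486 − 172.17 = 330.62 − 172.17 = 158.45 bar
Z = PV_m/(RT) = (158.45)(0.1573)/((0.08314)(417)) = 24.924/34.669 = 0.7189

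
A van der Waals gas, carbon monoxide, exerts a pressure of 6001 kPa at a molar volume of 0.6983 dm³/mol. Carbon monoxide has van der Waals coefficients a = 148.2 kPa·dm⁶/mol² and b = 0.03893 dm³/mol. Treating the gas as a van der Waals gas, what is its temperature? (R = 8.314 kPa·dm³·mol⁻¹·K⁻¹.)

T ≈ 500.0 K

T = (P + a/V_m²)(V_m − b)/R
P + a/V_m² = 6001 + 148.2/(0.6983)² = 6304.9 kPa
V_m − b = 0.6983 − 0.03893 = 0.65937 dm³/mol
T = (6304.9)(0.65937)/8.314 = 500.0 K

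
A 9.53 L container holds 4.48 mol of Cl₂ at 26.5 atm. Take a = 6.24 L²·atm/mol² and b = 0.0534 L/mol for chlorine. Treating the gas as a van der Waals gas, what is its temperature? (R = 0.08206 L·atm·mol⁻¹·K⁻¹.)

T = (P + a n²/V²)(V − nb)/(nR)
P + a n²/V² = 26.5 + (6.24)(4.48)²/(9.53)² = 27.879 atm
V − nb = 9.53 − (4.48)(0.0534) = 9.2908 L
T = (27.879)(9.2908)/((4.48)(0.08206)) = 704.6 K

T ≈ 704.6 K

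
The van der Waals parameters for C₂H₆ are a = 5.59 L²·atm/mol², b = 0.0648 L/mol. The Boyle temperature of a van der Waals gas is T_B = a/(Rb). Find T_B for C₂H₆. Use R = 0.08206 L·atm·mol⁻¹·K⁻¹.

For a van der Waals gas the second virial coefficient B₂ = b − a/(RT) vanishes at T_B = a/(Rb).
T_B = 5.59/(0.08206×0.0648) = 5.59/0.0053175 = 1051 K

T_B ≈ 1051 K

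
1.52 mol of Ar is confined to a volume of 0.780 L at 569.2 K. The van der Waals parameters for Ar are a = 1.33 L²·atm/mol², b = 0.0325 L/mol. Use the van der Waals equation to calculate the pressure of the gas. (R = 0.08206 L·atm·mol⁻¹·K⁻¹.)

P ≈ 92.13 atm

P = nRT/(V − nb) − a n²/V²
nRT/(V − nb) = (1.52)(0.08206)(569.2)/(0.780 − 1.52×0.0325) = 70.997/0.73060 = 97.176 atm
a n²/V² = (1.33)(1.52)²/(0.780)² = 5.0507 atm
P = 97.176 − 5.0507 = 92.13 atm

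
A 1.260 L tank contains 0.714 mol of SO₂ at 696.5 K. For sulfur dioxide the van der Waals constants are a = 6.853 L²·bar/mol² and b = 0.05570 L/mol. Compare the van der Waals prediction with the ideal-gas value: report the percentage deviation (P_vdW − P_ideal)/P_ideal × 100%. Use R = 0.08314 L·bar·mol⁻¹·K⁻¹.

-3.45 %

Ideal: P_ideal = nRT/V = (0.714)(0.08314)(696.5)/1.260 = 32.8140 bar
vdW: P = nRT/(V − nb) − a n²/V² = 41.3456/1.22023 − 3.49363/1.58760 = 33.8834 − 2.20057 = 31.6828 bar
% deviation = (31.6828 − 32.8140)/32.8140 × 100% = -3.45%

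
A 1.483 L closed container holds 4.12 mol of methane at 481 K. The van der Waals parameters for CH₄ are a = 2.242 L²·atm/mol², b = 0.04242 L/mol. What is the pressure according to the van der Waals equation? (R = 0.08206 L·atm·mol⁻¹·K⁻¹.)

P = nRT/(V − nb) − a n²/V²
nRT/(V − nb) = (4.12)(0.08206)(481)/(1.483 − 4.12×0.04242) = 162.62/1.3082 = 124.31 atm
a n²/V² = (2.242)(4.12)²/(1.483)² = 17.304 atm
P = 124.31 − 17.304 = 107.0 atm

P ≈ 107.0 atm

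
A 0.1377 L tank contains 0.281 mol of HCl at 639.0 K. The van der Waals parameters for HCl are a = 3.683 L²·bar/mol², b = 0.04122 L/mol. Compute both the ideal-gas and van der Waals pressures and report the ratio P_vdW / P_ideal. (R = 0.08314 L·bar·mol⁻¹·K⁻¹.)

Ideal: P_ideal = nRT/V = (0.281)(0.08314)(639.0)/0.1377 = 108.413 bar
vdW: P = nRT/(V − nb) − a n²/V² = 14.9285/0.126117 − 0.290813/0.0189613 = 118.370 − 15.3372 = 103.033 bar
Ratio = 103.033/108.413 = 0.9504

P_vdW / P_ideal ≈ 0.9504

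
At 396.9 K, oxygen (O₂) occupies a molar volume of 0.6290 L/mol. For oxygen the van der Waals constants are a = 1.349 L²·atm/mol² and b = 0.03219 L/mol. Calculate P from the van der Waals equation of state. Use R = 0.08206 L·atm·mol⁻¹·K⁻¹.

P ≈ 51.16 atm

P = RT/(V_m − b) − a/V_m²
RT/(V_m − b) = (0.08206)(396.9)/(0.6290 − 0.03219) = 32.570/0.59681 = 54.573 atm
a/V_m² = 1.349/(0.6290)² = 3.4097 atm
P = 54.573 − 3.4097 = 51.16 atm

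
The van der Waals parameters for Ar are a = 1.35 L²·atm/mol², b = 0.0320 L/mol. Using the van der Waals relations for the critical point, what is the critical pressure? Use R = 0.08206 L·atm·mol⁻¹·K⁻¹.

For a van der Waals gas, P_c = a/(27b²).
P_c = 1.35/(27×(0.0320)²) = 1.35/0.027648 = 48.83 atm

P_c ≈ 48.83 atm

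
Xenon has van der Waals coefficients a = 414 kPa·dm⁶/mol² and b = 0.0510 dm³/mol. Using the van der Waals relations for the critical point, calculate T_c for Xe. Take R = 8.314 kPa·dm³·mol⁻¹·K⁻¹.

For a van der Waals gas, T_c = 8a/(27Rb).
T_c = 8×414/(27×8.314×0.0510) = 3312.0/11.448 = 289.3 K

T_c ≈ 289.3 K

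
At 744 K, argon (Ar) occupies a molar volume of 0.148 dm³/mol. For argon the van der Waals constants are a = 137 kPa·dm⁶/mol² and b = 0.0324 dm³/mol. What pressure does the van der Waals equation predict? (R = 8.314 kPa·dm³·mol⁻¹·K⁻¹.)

P ≈ 47254 kPa

P = RT/(V_m − b) − a/V_m²
RT/(V_m − b) = (8.314)(744)/(0.148 − 0.0324) = 6185.6/0.11560 = 53509 kPa
a/V_m² = 137/(0.148)² = 6254.6 kPa
P = 53509 − 6254.6 = 47254 kPa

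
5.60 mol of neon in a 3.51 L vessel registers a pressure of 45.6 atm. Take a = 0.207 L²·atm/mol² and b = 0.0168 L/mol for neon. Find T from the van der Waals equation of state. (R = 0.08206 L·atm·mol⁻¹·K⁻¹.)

T ≈ 342.9 K

T = (P + a n²/V²)(V − nb)/(nR)
P + a n²/V² = 45.6 + (0.207)(5.60)²/(3.51)² = 46.127 atm
V − nb = 3.51 − (5.60)(0.0168) = 3.4159 L
T = (46.127)(3.4159)/((5.60)(0.08206)) = 342.9 K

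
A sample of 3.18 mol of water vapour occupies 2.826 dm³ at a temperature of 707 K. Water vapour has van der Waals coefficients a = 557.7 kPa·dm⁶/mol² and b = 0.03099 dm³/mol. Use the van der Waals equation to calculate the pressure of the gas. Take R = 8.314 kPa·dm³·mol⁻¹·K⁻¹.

P = nRT/(V − nb) − a n²/V²
nRT/(V − nb) = (3.18)(8.314)(707)/(2.826 − 3.18×0.03099) = 18692/2.7275 = 6853.2 kPa
a n²/V² = (557.7)(3.18)²/(2.826)² = 706.17 kPa
P = 6853.2 − 706.17 = 6147 kPa

P ≈ 6147 kPa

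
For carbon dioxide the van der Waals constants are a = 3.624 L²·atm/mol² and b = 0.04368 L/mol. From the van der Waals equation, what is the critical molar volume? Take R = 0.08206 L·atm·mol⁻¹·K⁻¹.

For a van der Waals gas, V_m,c = 3b.
V_m,c = 3×0.04368 = 0.1310 L/mol

V_m,c ≈ 0.1310 L/mol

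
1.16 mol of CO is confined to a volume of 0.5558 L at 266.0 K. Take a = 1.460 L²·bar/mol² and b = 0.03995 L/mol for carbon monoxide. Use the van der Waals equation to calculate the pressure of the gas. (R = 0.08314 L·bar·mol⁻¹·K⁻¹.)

P = nRT/(V − nb) − a n²/V²
nRT/(V − nb) = (1.16)(0.08314)(266.0)/(0.5558 − 1.16×0.03995) = 25.654/0.50946 = 50.355 bar
a n²/V² = (1.460)(1.16)²/(0.5558)² = 6.3596 bar
P = 50.355 − 6.3596 = 44.00 bar

P ≈ 44.00 bar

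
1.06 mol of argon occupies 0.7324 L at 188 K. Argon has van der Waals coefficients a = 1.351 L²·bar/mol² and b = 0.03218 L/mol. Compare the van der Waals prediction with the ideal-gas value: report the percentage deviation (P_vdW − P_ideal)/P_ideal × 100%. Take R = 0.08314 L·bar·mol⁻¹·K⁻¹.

-7.62 %

Ideal: P_ideal = nRT/V = (1.06)(0.08314)(188)/0.7324 = 22.6217 bar
vdW: P = nRT/(V − nb) − a n²/V² = 16.5681/0.698289 − 1.51798/0.536410 = 23.7267 − 2.82989 = 20.8968 bar
% deviation = (20.8968 − 22.6217)/22.6217 × 100% = -7.62%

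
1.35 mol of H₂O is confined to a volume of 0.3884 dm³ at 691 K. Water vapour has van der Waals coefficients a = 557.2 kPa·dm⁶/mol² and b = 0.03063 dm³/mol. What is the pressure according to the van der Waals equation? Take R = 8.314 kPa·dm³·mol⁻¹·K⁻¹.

P = nRT/(V − nb) − a n²/V²
nRT/(V − nb) = (1.35)(8.314)(691)/(0.3884 − 1.35×0.03063) = 7755.7/0.34705 = 22348 kPa
a n²/V² = (557.2)(1.35)²/(0.3884)² = 6731.6 kPa
P = 22348 − 6731.6 = 15616 kPa

P ≈ 15616 kPa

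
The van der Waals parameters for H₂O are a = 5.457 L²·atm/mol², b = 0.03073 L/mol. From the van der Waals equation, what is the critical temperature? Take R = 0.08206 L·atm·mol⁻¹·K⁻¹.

For a van der Waals gas, T_c = 8a/(27Rb).
T_c = 8×5.457/(27×0.08206×0.03073) = 43.656/0.068086 = 641.2 K

T_c ≈ 641.2 K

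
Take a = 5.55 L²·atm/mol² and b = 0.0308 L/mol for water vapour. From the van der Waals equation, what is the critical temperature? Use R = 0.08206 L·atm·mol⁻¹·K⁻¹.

T_c ≈ 650.6 K

For a van der Waals gas, T_c = 8a/(27Rb).
T_c = 8×5.55/(27×0.08206×0.0308) = 44.400/0.068241 = 650.6 K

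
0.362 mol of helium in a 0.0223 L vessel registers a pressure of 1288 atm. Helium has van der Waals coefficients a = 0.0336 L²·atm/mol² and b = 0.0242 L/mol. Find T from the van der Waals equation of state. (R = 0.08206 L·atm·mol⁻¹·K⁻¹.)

T ≈ 591.1 K

T = (P + a n²/V²)(V − nb)/(nR)
P + a n²/V² = 1288 + (0.0336)(0.362)²/(0.0223)² = 1296.9 atm
V − nb = 0.0223 − (0.362)(0.0242) = 0.013540 L
T = (1296.9)(0.013540)/((0.362)(0.08206)) = 591.1 K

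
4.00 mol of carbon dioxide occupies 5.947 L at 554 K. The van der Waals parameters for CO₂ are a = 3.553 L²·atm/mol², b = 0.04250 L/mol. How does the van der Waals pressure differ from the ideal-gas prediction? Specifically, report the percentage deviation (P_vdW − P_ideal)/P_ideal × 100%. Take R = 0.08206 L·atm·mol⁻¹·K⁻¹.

-2.31 %

Ideal: P_ideal = nRT/V = (4.00)(0.08206)(554)/5.947 = 30.5776 atm
vdW: P = nRT/(V − nb) − a n²/V² = 181.845/5.77700 − 56.8480/35.3668 = 31.4774 − 1.60738 = 29.8700 atm
% deviation = (29.8700 − 30.5776)/30.5776 × 100% = -2.31%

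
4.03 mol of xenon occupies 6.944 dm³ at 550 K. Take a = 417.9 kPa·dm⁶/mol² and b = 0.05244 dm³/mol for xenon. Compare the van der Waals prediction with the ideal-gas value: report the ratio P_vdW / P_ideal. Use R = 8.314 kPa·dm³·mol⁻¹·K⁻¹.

P_vdW / P_ideal ≈ 0.9784

Ideal: P_ideal = nRT/V = (4.03)(8.314)(550)/6.944 = 2653.80 kPa
vdW: P = nRT/(V − nb) − a n²/V² = 18428.0/6.73267 − 6787.07/48.2191 = 2737.10 − 140.755 = 2596.35 kPa
Ratio = 2596.35/2653.80 = 0.9784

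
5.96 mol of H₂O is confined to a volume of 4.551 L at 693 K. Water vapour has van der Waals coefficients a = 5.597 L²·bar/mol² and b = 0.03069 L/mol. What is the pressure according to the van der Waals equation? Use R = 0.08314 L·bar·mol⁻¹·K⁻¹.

P = nRT/(V − nb) − a n²/V²
nRT/(V − nb) = (5.96)(0.08314)(693)/(4.551 − 5.96×0.03069) = 343.39/4.3681 = 78.613 bar
a n²/V² = (5.597)(5.96)²/(4.551)² = 9.5992 bar
P = 78.613 − 9.5992 = 69.01 bar

P ≈ 69.01 bar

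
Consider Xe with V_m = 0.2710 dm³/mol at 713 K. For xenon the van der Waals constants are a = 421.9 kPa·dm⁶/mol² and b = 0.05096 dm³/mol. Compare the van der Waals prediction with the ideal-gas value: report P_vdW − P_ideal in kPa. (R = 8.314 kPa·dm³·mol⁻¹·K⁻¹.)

Ideal: P_ideal = RT/V_m = (8.314)(713)/0.2710 = 21874.1 kPa
vdW: P = RT/(V_m − b) − a/V_m² = 5927.88/0.220040 − 421.9/0.0734410 = 26940.0 − 5744.75 = 21195.3 kPa
ΔP = 21195.3 − 21874.1 = -679 kPa

ΔP ≈ -679 kPa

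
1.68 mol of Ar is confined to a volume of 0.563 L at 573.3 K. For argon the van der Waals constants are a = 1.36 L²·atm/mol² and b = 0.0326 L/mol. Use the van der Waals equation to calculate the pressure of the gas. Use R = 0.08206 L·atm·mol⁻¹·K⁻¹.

P ≈ 143.4 atm

P = nRT/(V − nb) − a n²/V²
nRT/(V − nb) = (1.68)(0.08206)(573.3)/(0.563 − 1.68×0.0326) = 79.036/0.50823 = 155.51 atm
a n²/V² = (1.36)(1.68)²/(0.563)² = 12.110 atm
P = 155.51 − 12.110 = 143.4 atm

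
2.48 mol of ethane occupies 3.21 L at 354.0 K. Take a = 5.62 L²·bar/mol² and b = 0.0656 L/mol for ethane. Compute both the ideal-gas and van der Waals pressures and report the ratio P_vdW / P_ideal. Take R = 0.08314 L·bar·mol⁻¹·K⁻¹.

P_vdW / P_ideal ≈ 0.9059

Ideal: P_ideal = nRT/V = (2.48)(0.08314)(354.0)/3.21 = 22.7384 bar
vdW: P = nRT/(V − nb) − a n²/V² = 72.9903/3.04731 − 34.5652/10.3041 = 23.9524 − 3.35451 = 20.5979 bar
Ratio = 20.5979/22.7384 = 0.9059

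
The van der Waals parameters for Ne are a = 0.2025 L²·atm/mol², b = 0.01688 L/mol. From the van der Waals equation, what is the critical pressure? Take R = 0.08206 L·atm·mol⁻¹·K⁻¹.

P_c ≈ 26.32 atm

For a van der Waals gas, P_c = a/(27b²).
P_c = 0.2025/(27×(0.01688)²) = 0.2025/0.0076932 = 26.32 atm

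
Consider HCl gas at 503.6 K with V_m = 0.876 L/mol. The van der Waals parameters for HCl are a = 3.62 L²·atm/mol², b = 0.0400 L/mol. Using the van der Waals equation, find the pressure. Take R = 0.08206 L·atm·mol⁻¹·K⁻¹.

P ≈ 44.71 atm

P = RT/(V_m − b) − a/V_m²
RT/(V_m − b) = (0.08206)(503.6)/(0.876 − 0.0400) = 41.325/0.83600 = 49.432 atm
a/V_m² = 3.62/(0.876)² = 4.7174 atm
P = 49.432 − 4.7174 = 44.71 atm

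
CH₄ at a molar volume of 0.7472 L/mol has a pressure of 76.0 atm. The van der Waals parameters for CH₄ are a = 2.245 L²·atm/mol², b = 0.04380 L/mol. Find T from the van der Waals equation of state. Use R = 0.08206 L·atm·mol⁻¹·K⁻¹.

T ≈ 685.9 K

T = (P + a/V_m²)(V_m − b)/R
P + a/V_m² = 76.0 + 2.245/(0.7472)² = 80.021 atm
V_m − b = 0.7472 − 0.04380 = 0.70340 L/mol
T = (80.021)(0.70340)/0.08206 = 685.9 K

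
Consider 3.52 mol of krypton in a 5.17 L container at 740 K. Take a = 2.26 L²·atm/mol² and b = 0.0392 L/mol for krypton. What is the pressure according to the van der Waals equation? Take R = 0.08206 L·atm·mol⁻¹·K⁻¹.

P ≈ 41.43 atm

P = nRT/(V − nb) − a n²/V²
nRT/(V − nb) = (3.52)(0.08206)(740)/(5.17 − 3.52×0.0392) = 213.75/5.0320 = 42.478 atm
a n²/V² = (2.26)(3.52)²/(5.17)² = 1.0476 atm
P = 42.478 − 1.0476 = 41.43 atm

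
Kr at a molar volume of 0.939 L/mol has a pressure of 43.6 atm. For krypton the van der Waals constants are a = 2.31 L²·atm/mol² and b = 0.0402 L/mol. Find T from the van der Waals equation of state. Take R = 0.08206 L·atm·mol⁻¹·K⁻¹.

T = (P + a/V_m²)(V_m − b)/R
P + a/V_m² = 43.6 + 2.31/(0.939)² = 46.220 atm
V_m − b = 0.939 − 0.0402 = 0.89880 L/mol
T = (46.220)(0.89880)/0.08206 = 506.2 K

T ≈ 506.2 K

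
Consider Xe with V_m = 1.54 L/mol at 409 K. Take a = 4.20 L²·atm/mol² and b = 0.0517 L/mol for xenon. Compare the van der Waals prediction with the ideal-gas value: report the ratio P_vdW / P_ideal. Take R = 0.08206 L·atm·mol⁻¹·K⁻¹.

P_vdW / P_ideal ≈ 0.9535

Ideal: P_ideal = RT/V_m = (0.08206)(409)/1.54 = 21.7939 atm
vdW: P = RT/(V_m − b) − a/V_m² = 33.5625/1.48830 − 4.20/2.37160 = 22.5509 − 1.77096 = 20.7799 atm
Ratio = 20.7799/21.7939 = 0.9535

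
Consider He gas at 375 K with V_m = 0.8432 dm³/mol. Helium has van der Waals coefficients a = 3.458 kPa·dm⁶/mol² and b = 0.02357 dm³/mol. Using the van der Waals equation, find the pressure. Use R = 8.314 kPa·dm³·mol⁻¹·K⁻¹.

P = RT/(V_m − b) − a/V_m²
RT/(V_m − b) = (8.314)(375)/(0.8432 − 0.02357) = 3117.8/0.81963 = 3803.9 kPa
a/V_m² = 3.458/(0.8432)² = 4.8637 kPa
P = 3803.9 − 4.8637 = 3799 kPa

P ≈ 3799 kPa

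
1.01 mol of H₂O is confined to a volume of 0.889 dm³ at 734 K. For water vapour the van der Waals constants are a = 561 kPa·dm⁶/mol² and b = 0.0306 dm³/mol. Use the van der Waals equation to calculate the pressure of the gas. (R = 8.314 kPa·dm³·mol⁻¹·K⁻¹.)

P ≈ 6459 kPa

P = nRT/(V − nb) − a n²/V²
nRT/(V − nb) = (1.01)(8.314)(734)/(0.889 − 1.01×0.0306) = 6163.5/0.85809 = 7182.8 kPa
a n²/V² = (561)(1.01)²/(0.889)² = 724.11 kPa
P = 7182.8 − 724.11 = 6459 kPa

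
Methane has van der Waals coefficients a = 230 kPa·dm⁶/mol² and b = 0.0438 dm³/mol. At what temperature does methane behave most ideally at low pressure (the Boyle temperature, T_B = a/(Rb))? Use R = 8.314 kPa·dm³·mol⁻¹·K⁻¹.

T_B ≈ 631.6 K

For a van der Waals gas the second virial coefficient B₂ = b − a/(RT) vanishes at T_B = a/(Rb).
T_B = 230/(8.314×0.0438) = 230/0.36415 = 631.6 K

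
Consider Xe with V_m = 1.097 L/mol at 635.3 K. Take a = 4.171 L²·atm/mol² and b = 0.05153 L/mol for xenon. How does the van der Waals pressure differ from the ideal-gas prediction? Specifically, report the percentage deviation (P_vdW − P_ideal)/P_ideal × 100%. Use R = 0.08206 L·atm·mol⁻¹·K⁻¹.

Ideal: P_ideal = RT/V_m = (0.08206)(635.3)/1.097 = 47.5230 atm
vdW: P = RT/(V_m − b) − a/V_m² = 52.1327/1.04547 − 4.171/1.20341 = 49.8653 − 3.46598 = 46.3993 atm
% deviation = (46.3993 − 47.5230)/47.5230 × 100% = -2.36%

-2.36 %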